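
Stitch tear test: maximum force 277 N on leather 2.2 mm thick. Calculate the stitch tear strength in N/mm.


Stitch tear strength = force / thickness
STS = 277 / 2.2 = 125.9 N/mm


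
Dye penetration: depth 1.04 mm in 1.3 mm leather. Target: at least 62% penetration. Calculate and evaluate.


Penetration = 1.04 / 1.3 x 100 = 80.0%
Target: 62%
Meets target: Yes


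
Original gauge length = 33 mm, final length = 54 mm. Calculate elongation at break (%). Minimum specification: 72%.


Extension = 54 - 33 = 21 mm
Elongation = 21 / 33 x 100 = 63.6%
Minimum required: 72%
Meets specification: No


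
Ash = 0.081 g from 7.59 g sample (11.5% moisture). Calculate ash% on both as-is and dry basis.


As-is ash = 1.07%
Dry-basis ash = 1.21%

As-is ash% = 0.081 / 7.59 x 100 = 1.07%
Dry mass = 7.59 x (100 - 11.5) / 100 = 6.71715 g
Dry-basis ash% = 0.081 / 6.71715 x 100 = 1.21%


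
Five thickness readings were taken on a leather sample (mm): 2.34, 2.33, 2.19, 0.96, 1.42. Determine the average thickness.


Sum = 2.34 + 2.33 + 2.19 + 0.96 + 1.42 = 9.24
Average = 9.24 / 5 = 1.85 mm


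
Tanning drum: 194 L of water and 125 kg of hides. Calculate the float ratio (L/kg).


1.6


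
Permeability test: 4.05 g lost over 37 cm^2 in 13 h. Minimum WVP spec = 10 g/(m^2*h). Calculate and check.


WVP = 84.20 g/(m^2*h)
Meets specification: Yes

WVP = 4.05 / (37 x 13) x 10000 = 84.20 g/(m^2*h)
Minimum: 10 g/(m^2*h)
Meets spec: Yes


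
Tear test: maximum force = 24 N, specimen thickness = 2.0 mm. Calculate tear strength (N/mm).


12.0 N/mm


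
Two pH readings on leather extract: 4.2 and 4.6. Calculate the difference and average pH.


Difference = 0.4
Average pH = 4.40

Difference = |4.2 - 4.6| = 0.4
Average = (4.2 + 4.6) / 2 = 4.40


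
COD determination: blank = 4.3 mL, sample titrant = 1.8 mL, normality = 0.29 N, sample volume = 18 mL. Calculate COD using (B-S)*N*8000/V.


322.2 mg/L

COD = (4.3 - 1.8) x 0.29 x 8000 / 18
COD = 2.5 x 0.29 x 8000 / 18
COD = 322.2 mg/L


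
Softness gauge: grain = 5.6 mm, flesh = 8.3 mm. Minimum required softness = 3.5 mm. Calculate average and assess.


Average = (5.6 + 8.3) / 2 = 6.95 mm
Minimum = 3.5 mm
Meets requirement: Yes


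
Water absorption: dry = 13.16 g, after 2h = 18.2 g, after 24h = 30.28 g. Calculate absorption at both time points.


WA (2h) = (18.2 - 13.16) / 13.16 x 100 = 38.3%
WA (24h) = (30.28 - 13.16) / 13.16 x 100 = 130.1%


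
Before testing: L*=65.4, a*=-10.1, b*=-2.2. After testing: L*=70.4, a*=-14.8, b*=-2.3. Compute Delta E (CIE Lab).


dL = 70.4 - 65.4 = 5.0
da = -14.8 - (-10.1) = -4.7
db = -2.3 - (-2.2) = -0.1
dE = sqrt((5.0)^2 + (-4.7)^2 + (-0.1)^2) = 6.86


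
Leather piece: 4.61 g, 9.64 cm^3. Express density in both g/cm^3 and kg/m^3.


0.478 g/cm^3
478 kg/m^3


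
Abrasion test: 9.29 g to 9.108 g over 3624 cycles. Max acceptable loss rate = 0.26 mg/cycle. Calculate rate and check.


Loss = 9.29 - 9.108 = 0.182 g
Rate = 0.182 g / 3624 cycles x 1000 = 0.050 mg/cycle
Max = 0.26 mg/cycle
Passes: Yes


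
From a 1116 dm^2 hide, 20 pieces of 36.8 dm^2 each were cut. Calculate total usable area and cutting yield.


Total usable = 20 x 36.8 = 736.0 dm^2
Yield = 736.0 / 1116 x 100 = 65.9%


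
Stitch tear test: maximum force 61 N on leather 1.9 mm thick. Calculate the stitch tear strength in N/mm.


32.1 N/mm

Stitch tear strength = force / thickness
STS = 61 / 1.9 = 32.1 N/mm


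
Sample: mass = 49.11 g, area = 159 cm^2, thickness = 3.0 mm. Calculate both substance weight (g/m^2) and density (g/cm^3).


SW = 49.11 / 159 x 10000 = 3088.7 g/m^2
Volume = 159 x 3.0 / 10 = 47.70 cm^3
Density = 49.11 / 47.70 = 1.030 g/cm^3


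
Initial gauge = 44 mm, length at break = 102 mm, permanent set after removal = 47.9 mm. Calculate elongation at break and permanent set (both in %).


Elongation at break = (102 - 44) / 44 x 100 = 131.8%
Permanent set = (47.9 - 44) / 44 x 100 = 8.9%


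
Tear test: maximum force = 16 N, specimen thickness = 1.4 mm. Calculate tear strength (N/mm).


11.4 N/mm


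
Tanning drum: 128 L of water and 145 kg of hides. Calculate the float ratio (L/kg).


0.9

Float ratio = water / hide weight
Ratio = 128 / 145 = 0.9


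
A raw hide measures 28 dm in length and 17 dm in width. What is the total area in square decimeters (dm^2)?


476 dm^2

Area = length x width
Area = 28 x 17 = 476 dm^2


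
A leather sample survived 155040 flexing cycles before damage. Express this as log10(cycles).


log10(155040) = 5.19


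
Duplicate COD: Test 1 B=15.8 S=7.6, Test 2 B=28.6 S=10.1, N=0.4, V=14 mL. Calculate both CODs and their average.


COD1 = 1874.3 mg/L
COD2 = 4228.6 mg/L
Average = 3051.5 mg/L


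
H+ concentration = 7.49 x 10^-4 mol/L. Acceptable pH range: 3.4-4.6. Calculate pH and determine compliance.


pH = 3.13
Compliant: No

pH = -log10(7.49 x 10^-4) = 3.13
Range: 3.4 to 4.6
Compliant: No


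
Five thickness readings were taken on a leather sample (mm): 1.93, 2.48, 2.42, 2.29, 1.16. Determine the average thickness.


2.06 mm


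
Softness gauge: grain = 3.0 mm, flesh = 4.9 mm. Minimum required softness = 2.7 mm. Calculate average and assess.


Average softness = 3.95 mm
Meets requirement: Yes

Average = (3.0 + 4.9) / 2 = 3.95 mm
Minimum = 2.7 mm
Meets requirement: Yes


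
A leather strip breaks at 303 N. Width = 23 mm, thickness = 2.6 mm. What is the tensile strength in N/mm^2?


5.07 N/mm^2


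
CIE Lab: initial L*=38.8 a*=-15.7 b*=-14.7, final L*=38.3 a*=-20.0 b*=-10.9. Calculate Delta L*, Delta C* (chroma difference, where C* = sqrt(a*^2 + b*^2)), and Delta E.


Delta L* = 38.3 - 38.8 = -0.5
C1* = sqrt((-15.7)^2 + (-14.7)^2) = 21.508
C2* = sqrt((-20.0)^2 + (-10.9)^2) = 22.777
Delta C* = 22.777 - 21.508 = 1.27
Delta E = sqrt((-0.5)^2 + (-4.3)^2 + (3.8)^2) = 5.76


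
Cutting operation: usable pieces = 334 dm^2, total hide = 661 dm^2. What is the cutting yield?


Yield = usable / total x 100
Yield = 334 / 661 x 100 = 50.5%


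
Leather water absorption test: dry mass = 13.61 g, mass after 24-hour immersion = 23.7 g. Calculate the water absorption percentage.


Water absorbed = 23.7 - 13.61 = 10.09 g
WA% = 10.09 / 13.61 x 100 = 74.1%


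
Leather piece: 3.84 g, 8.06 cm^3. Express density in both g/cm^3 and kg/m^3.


0.476 g/cm^3
476 kg/m^3


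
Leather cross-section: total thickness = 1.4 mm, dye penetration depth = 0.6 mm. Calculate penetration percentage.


42.9%


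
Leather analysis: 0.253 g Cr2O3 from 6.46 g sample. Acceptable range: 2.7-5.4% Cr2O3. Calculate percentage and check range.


Cr2O3% = 0.253 / 6.46 x 100 = 3.92%
Acceptable range: 2.7 to 5.4%
Within range: Yes


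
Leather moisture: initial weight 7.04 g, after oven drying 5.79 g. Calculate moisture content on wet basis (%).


17.8%


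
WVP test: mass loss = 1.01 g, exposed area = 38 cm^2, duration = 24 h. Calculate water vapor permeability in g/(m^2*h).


WVP = mass_loss / (area x time) x 10000
WVP = 1.01 / (38 x 24) x 10000
WVP = 1.01 / 912 x 10000 = 11.07 g/(m^2*h)


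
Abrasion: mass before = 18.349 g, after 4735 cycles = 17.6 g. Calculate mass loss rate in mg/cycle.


Mass loss = 18.349 - 17.6 = 0.749 g
Rate = 0.749 / 4735 x 1000 = 0.158 mg/cycle


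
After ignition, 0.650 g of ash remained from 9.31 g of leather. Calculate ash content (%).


Ash% = 0.650 / 9.31 x 100
Ash% = 6.98%


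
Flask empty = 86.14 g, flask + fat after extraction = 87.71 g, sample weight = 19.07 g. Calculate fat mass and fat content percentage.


Fat mass = 87.71 - 86.14 = 1.57 g
Fat% = 1.57 / 19.07 x 100 = 8.2%


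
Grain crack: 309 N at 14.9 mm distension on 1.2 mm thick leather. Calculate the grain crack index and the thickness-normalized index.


Crack index = 309 / 14.9 = 20.7 N/mm
Normalized = 20.7 / 1.2 = 17.3 N/mm per mm


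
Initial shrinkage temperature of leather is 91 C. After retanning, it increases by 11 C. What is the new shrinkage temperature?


102 C

New Ts = 91 + 11 = 102 C


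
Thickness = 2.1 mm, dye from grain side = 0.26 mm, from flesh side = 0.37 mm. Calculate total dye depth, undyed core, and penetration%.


Total dyed = 0.63 mm
Undyed core = 1.47 mm
Penetration = 30.0%


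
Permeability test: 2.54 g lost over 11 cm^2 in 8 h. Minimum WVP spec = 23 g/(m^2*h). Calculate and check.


WVP = 288.64 g/(m^2*h)
Meets specification: Yes

WVP = 2.54 / (11 x 8) x 10000 = 288.64 g/(m^2*h)
Minimum: 23 g/(m^2*h)
Meets spec: Yes


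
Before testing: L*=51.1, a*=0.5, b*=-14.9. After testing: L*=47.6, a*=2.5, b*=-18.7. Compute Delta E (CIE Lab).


Delta E = 5.54


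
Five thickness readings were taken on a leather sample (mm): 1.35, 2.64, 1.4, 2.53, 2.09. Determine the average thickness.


2.00 mm


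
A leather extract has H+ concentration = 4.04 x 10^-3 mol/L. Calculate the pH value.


pH = 2.39


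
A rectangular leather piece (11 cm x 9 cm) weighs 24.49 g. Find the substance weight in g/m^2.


Area = 11 x 9 = 99 cm^2
SW = 24.49 / 99 x 10000 = 2473.7 g/m^2


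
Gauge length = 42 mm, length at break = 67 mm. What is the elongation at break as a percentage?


Extension = 67 - 42 = 25 mm
Elongation = 25 / 42 x 100 = 59.5%


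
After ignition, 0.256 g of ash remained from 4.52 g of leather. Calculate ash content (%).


5.66%

Ash% = 0.256 / 4.52 x 100
Ash% = 5.66%


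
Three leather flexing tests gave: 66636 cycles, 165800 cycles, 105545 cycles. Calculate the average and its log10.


Average = 112660 cycles
log10 = 5.05

Average = (66636 + 165800 + 105545) / 3 = 112660 cycles
log10(112660) = 5.05


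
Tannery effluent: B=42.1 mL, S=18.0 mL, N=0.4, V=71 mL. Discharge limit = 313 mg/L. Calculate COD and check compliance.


COD = 1086.2 mg/L
Compliant: No

COD = (42.1 - 18.0) x 0.4 x 8000 / 71 = 1086.2 mg/L
Limit: 313 mg/L
Compliant: No


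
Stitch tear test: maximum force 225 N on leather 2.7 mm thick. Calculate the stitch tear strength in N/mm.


83.3 N/mm

Stitch tear strength = force / thickness
STS = 225 / 2.7 = 83.3 N/mm


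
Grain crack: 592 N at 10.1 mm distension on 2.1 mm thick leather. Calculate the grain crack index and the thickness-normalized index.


Crack index = 592 / 10.1 = 58.6 N/mm
Normalized = 58.6 / 2.1 = 27.9 N/mm per mm


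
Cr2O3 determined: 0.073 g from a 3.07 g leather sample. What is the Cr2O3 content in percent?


Cr2O3% = 0.073 / 3.07 x 100
Cr2O3% = 2.38%


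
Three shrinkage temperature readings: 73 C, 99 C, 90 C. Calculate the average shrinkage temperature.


87.3 C

Average = (73 + 99 + 90) / 3
Average = 262 / 3 = 87.3 C


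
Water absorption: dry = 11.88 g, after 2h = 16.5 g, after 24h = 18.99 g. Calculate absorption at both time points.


WA (2h) = (16.5 - 11.88) / 11.88 x 100 = 38.9%
WA (24h) = (18.99 - 11.88) / 11.88 x 100 = 59.8%


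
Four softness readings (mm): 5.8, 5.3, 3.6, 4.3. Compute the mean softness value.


Sum = 5.8 + 5.3 + 3.6 + 4.3
Mean = 19.0 / 4 = 4.75 mm


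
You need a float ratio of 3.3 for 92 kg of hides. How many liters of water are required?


303.6 L

Water = hide weight x target ratio
Water = 92 x 3.3 = 303.6 L


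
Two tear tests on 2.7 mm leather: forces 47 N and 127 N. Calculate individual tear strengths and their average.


Tear 1 = 17.4 N/mm
Tear 2 = 47.0 N/mm
Average = 32.2 N/mm


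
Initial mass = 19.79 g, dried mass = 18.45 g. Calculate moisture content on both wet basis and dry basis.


Wet basis = 6.8%
Dry basis = 7.3%


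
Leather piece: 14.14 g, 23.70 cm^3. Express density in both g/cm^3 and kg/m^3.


Density = 14.14 / 23.70 = 0.597 g/cm^3
Convert: 0.597 x 1000 = 597 kg/m^3


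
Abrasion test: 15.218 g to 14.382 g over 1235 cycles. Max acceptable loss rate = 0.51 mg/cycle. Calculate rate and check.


Loss = 15.218 - 14.382 = 0.836 g
Rate = 0.836 g / 1235 cycles x 1000 = 0.677 mg/cycle
Max = 0.51 mg/cycle
Passes: No


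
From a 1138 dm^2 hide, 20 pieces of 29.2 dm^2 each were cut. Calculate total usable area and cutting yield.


Total usable = 20 x 29.2 = 584.0 dm^2
Yield = 584.0 / 1138 x 100 = 51.3%


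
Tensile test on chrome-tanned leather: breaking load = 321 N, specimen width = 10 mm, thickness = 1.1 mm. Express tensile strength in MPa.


29.18 MPa


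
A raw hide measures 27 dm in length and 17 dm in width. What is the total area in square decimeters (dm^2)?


459 dm^2


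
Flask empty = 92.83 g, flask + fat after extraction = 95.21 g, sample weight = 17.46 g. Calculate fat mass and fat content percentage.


Fat mass = 95.21 - 92.83 = 2.38 g
Fat% = 2.38 / 17.46 x 100 = 13.6%


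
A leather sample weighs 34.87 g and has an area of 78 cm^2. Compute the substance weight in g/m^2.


4470.5 g/m^2

Substance weight = mass / area x 10000
SW = 34.87 / 78 x 10000
SW = 4470.5 g/m^2


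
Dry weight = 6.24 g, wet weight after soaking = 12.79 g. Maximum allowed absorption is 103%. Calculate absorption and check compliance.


WA = (12.79 - 6.24) / 6.24 x 100 = 105.0%
Maximum allowed: 103%
Compliant: No


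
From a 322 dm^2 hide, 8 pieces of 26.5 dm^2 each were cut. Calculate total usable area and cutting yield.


Usable area = 212.0 dm^2
Yield = 65.8%

Total usable = 8 x 26.5 = 212.0 dm^2
Yield = 212.0 / 322 x 100 = 65.8%


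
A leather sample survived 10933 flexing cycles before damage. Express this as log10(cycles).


log10(10933) = 4.04


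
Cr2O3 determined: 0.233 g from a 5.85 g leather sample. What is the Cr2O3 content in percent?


3.98%

Cr2O3% = 0.233 / 5.85 x 100
Cr2O3% = 3.98%


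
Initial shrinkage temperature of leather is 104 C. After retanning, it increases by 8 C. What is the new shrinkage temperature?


New Ts = 104 + 8 = 112 C


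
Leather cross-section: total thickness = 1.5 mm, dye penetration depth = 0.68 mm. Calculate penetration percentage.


Penetration% = 0.68 / 1.5 x 100
Penetration = 45.3%


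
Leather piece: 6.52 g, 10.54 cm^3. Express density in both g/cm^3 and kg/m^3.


Density = 6.52 / 10.54 = 0.619 g/cm^3
Convert: 0.619 x 1000 = 619 kg/m^3


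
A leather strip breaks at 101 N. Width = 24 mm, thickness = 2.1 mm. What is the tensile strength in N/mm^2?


Cross-sectional area = 24 x 2.1 = 50.4 mm^2
Tensile strength = 101 / 50.4 = 2.00 N/mm^2


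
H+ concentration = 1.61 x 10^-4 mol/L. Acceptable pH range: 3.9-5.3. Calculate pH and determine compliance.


pH = -log10(1.61 x 10^-4) = 3.79
Range: 3.9 to 5.3
Compliant: No


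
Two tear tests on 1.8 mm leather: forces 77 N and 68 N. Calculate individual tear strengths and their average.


Tear 1 = 42.8 N/mm
Tear 2 = 37.8 N/mm
Average = 40.3 N/mm

Tear 1 = 77 / 1.8 = 42.8 N/mm
Tear 2 = 68 / 1.8 = 37.8 N/mm
Average = (42.8 + 37.8) / 2 = 40.3 N/mm


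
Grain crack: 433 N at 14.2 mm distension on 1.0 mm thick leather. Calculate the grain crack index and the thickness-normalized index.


Crack index = 30.5 N/mm
Normalized index = 30.5 N/mm per mm

Crack index = 433 / 14.2 = 30.5 N/mm
Normalized = 30.5 / 1.0 = 30.5 N/mm per mm


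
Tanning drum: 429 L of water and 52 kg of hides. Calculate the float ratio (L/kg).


8.3

Float ratio = water / hide weight
Ratio = 429 / 52 = 8.3


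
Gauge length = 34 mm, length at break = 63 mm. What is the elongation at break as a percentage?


85.3%

Extension = 63 - 34 = 29 mm
Elongation = 29 / 34 x 100 = 85.3%


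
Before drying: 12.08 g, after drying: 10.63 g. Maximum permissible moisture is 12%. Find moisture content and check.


MC = (12.08 - 10.63) / 12.08 x 100 = 12.0%
Maximum: 12%
Acceptable: Yes


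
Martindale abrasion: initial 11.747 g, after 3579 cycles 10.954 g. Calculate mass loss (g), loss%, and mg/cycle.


Mass loss = 0.793 g
Loss = 6.75%
Rate = 0.222 mg/cycle

Loss = 11.747 - 10.954 = 0.793 g
Loss% = 0.793 / 11.747 x 100 = 6.75%
Rate = 0.793 / 3579 x 1000 = 0.222 mg/cycle


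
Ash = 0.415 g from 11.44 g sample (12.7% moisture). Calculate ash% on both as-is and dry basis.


As-is ash% = 0.415 / 11.44 x 100 = 3.63%
Dry mass = 11.44 x (100 - 12.7) / 100 = 9.98712 g
Dry-basis ash% = 0.415 / 9.98712 x 100 = 4.16%


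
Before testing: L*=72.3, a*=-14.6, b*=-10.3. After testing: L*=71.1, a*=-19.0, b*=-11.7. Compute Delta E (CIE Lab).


dL = 71.1 - 72.3 = -1.2
da = -19.0 - (-14.6) = -4.4
db = -11.7 - (-10.3) = -1.4
dE = sqrt((-1.2)^2 + (-4.4)^2 + (-1.4)^2) = 4.77


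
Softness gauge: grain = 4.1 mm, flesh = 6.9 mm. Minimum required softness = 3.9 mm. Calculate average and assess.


Average softness = 5.50 mm
Meets requirement: Yes

Average = (4.1 + 6.9) / 2 = 5.50 mm
Minimum = 3.9 mm
Meets requirement: Yes


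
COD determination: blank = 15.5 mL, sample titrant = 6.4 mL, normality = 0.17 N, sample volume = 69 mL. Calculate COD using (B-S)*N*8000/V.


179.4 mg/L

COD = (15.5 - 6.4) x 0.17 x 8000 / 69
COD = 9.1 x 0.17 x 8000 / 69
COD = 179.4 mg/L


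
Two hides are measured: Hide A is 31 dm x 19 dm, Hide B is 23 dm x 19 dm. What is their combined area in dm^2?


Hide A area = 31 x 19 = 589 dm^2
Hide B area = 23 x 19 = 437 dm^2
Total = 589 + 437 = 1026 dm^2


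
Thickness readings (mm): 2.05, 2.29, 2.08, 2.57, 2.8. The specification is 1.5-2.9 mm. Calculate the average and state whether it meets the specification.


Average = 2.36 mm
Within specification: Yes

Sum = 11.79
Average = 11.79 / 5 = 2.36 mm
Specification range: 1.5 to 2.9 mm
Within spec: Yes


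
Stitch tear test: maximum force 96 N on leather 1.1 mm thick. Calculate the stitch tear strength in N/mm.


Stitch tear strength = force / thickness
STS = 96 / 1.1 = 87.3 N/mm


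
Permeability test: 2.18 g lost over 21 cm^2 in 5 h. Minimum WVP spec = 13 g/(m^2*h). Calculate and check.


WVP = 207.62 g/(m^2*h)
Meets specification: Yes

WVP = 2.18 / (21 x 5) x 10000 = 207.62 g/(m^2*h)
Minimum: 13 g/(m^2*h)
Meets spec: Yes


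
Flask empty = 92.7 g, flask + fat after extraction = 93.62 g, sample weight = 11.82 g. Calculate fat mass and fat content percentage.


Fat mass = 93.62 - 92.7 = 0.92 g
Fat% = 0.92 / 11.82 x 100 = 7.8%


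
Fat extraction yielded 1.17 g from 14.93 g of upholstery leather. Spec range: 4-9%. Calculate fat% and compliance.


Fat% = 1.17 / 14.93 x 100 = 7.8%
Spec range: 4-9%
Compliant: Yes


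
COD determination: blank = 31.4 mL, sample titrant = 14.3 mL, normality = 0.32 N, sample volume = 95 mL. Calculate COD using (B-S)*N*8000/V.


COD = (31.4 - 14.3) x 0.32 x 8000 / 95
COD = 17.1 x 0.32 x 8000 / 95
COD = 460.8 mg/L


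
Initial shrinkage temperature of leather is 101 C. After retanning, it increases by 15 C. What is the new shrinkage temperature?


New Ts = 101 + 15 = 116 C


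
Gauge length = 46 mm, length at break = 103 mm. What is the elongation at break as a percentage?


123.9%


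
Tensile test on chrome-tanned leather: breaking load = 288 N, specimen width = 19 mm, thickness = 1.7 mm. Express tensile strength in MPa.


8.92 MPa


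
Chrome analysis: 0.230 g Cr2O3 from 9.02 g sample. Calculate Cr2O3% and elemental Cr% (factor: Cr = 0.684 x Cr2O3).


Cr2O3% = 0.230 / 9.02 x 100 = 2.55%
Cr% = 2.55 x 0.684 = 1.74%


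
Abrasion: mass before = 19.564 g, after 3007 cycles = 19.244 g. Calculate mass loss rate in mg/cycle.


0.106 mg/cycle

Mass loss = 19.564 - 19.244 = 0.320 g
Rate = 0.320 / 3007 x 1000 = 0.106 mg/cycle


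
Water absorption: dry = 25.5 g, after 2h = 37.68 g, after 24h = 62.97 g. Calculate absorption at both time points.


2h absorption = 47.8%
24h absorption = 146.9%

WA (2h) = (37.68 - 25.5) / 25.5 x 100 = 47.8%
WA (24h) = (62.97 - 25.5) / 25.5 x 100 = 146.9%


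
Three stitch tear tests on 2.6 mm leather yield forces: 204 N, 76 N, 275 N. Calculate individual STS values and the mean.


STS1 = 204 / 2.6 = 78.5 N/mm
STS2 = 76 / 2.6 = 29.2 N/mm
STS3 = 275 / 2.6 = 105.8 N/mm
Mean = (78.5 + 29.2 + 105.8) / 3 = 71.2 N/mm


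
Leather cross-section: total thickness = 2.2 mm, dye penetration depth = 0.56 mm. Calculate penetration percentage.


25.5%


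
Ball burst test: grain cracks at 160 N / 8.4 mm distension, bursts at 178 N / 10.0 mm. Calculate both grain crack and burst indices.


Crack index = 160 / 8.4 = 19.0 N/mm
Burst index = 178 / 10.0 = 17.8 N/mm


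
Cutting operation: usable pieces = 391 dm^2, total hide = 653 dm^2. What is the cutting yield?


Yield = usable / total x 100
Yield = 391 / 653 x 100 = 59.9%


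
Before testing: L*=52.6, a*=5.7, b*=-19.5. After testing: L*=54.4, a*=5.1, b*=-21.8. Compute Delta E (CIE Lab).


Delta E = 2.98

dL = 54.4 - 52.6 = 1.8
da = 5.1 - 5.7 = -0.6
db = -21.8 - (-19.5) = -2.3
dE = sqrt((1.8)^2 + (-0.6)^2 + (-2.3)^2) = 2.98


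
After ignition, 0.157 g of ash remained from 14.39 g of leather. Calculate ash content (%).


1.09%


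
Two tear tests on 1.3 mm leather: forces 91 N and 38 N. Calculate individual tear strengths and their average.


Tear 1 = 70.0 N/mm
Tear 2 = 29.2 N/mm
Average = 49.6 N/mm

Tear 1 = 91 / 1.3 = 70.0 N/mm
Tear 2 = 38 / 1.3 = 29.2 N/mm
Average = (70.0 + 29.2) / 2 = 49.6 N/mm


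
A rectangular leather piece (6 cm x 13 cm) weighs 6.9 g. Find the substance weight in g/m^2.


Area = 6 x 13 = 78 cm^2
SW = 6.9 / 78 x 10000 = 884.6 g/m^2


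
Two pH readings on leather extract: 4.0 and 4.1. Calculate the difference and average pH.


Difference = |4.0 - 4.1| = 0.1
Average = (4.0 + 4.1) / 2 = 4.05


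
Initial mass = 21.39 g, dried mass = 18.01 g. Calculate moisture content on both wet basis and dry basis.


Wet basis = 15.8%
Dry basis = 18.8%

Moisture lost = 21.39 - 18.01 = 3.38 g
Wet basis MC = 3.38 / 21.39 x 100 = 15.8%
Dry basis MC = 3.38 / 18.01 x 100 = 18.8%


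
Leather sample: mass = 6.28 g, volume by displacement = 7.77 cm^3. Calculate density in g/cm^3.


Density = mass / volume
Density = 6.28 / 7.77 = 0.808 g/cm^3


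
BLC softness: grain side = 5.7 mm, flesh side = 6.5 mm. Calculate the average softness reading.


6.10 mm


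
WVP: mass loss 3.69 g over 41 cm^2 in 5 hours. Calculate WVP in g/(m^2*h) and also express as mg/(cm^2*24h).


WVP = 180.00 g/(m^2*h)
Daily rate = 432.00 mg/(cm^2*24h)


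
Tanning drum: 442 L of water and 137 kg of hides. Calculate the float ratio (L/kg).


Float ratio = water / hide weight
Ratio = 442 / 137 = 3.2


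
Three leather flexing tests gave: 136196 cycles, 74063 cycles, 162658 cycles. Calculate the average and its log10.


Average = (136196 + 74063 + 162658) / 3 = 124306 cycles
log10(124306) = 5.09


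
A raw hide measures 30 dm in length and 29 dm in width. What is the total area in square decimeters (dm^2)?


Area = length x width
Area = 30 x 29 = 870 dm^2


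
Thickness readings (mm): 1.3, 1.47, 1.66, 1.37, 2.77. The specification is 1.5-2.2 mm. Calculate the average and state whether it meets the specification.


Average = 1.71 mm
Within specification: Yes


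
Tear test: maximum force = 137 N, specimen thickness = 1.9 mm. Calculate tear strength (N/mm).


Tear strength = force / thickness
Tear = 137 / 1.9 = 72.1 N/mm


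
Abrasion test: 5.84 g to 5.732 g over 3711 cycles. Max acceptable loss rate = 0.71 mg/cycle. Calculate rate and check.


Rate = 0.029 mg/cycle
Passes: Yes


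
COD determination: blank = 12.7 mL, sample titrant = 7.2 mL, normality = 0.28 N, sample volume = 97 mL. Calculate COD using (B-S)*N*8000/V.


COD = (12.7 - 7.2) x 0.28 x 8000 / 97
COD = 5.5 x 0.28 x 8000 / 97
COD = 127.0 mg/L


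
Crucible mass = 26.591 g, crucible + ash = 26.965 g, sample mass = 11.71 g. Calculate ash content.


Ash mass = 26.965 - 26.591 = 0.374 g
Ash% = 0.374 / 11.71 x 100 = 3.19%


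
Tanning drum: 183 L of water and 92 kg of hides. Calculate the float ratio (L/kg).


Float ratio = water / hide weight
Ratio = 183 / 92 = 2.0


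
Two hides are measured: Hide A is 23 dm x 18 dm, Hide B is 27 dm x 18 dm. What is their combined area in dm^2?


900 dm^2


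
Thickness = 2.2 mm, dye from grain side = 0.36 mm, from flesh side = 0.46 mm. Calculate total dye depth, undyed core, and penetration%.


Total dyed = 0.36 + 0.46 = 0.82 mm
Undyed core = 2.2 - 0.82 = 1.38 mm
Penetration = 0.82 / 2.2 x 100 = 37.3%


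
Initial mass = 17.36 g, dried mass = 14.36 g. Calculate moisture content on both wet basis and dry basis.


Wet basis = 17.3%
Dry basis = 20.9%

Moisture lost = 17.36 - 14.36 = 3.00 g
Wet basis MC = 3.00 / 17.36 x 100 = 17.3%
Dry basis MC = 3.00 / 14.36 x 100 = 20.9%


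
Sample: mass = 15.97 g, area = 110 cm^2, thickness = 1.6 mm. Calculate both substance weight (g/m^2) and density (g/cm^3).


SW = 15.97 / 110 x 10000 = 1451.8 g/m^2
Volume = 110 x 1.6 / 10 = 17.60 cm^3
Density = 15.97 / 17.60 = 0.907 g/cm^3


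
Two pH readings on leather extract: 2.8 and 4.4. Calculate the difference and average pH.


Difference = 1.6
Average pH = 3.60

Difference = |2.8 - 4.4| = 1.6
Average = (2.8 + 4.4) / 2 = 3.60


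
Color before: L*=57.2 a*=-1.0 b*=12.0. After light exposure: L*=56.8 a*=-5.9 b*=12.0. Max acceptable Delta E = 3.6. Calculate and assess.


Delta E = 4.92
Passes: No


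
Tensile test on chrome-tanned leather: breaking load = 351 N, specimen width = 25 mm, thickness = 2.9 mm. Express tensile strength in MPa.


4.84 MPa


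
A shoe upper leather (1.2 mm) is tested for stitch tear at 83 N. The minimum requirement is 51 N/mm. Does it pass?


STS = 83 / 1.2 = 69.2 N/mm
Minimum required: 51 N/mm
Passes: Yes


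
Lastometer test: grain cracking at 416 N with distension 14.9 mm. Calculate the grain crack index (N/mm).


Grain crack index = force / distension
Index = 416 / 14.9 = 27.9 N/mm


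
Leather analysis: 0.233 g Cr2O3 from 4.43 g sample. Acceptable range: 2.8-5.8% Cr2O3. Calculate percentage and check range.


Cr2O3 = 5.26%
Within range: Yes


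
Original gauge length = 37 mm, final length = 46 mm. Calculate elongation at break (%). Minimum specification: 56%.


Extension = 46 - 37 = 9 mm
Elongation = 9 / 37 x 100 = 24.3%
Minimum required: 56%
Meets specification: No


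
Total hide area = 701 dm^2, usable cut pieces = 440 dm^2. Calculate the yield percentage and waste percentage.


Yield = 440 / 701 x 100 = 62.8%
Waste = 701 - 440 = 261 dm^2
Waste% = 100 - 62.8 = 37.2%


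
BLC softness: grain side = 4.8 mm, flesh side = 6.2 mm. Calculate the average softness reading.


5.50 mm


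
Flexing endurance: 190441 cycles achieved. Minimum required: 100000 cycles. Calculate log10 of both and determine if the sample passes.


Achieved: log10 = 5.28
Required: log10 = 5.00
Passes: Yes

log10(190441) = 5.28
log10(100000) = 5.00
Passes: Yes


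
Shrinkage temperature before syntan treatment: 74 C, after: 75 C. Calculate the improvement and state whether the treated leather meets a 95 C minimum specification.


Improvement = 75 - 74 = 1 C
Spec check: 75 C >= 95 C? No


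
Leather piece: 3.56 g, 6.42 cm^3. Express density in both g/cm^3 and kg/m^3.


0.555 g/cm^3
555 kg/m^3

Density = 3.56 / 6.42 = 0.555 g/cm^3
Convert: 0.555 x 1000 = 555 kg/m^3


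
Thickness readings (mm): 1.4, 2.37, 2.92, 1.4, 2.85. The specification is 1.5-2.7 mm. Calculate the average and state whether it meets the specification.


Average = 2.19 mm
Within specification: Yes

Sum = 10.94
Average = 10.94 / 5 = 2.19 mm
Specification range: 1.5 to 2.7 mm
Within spec: Yes


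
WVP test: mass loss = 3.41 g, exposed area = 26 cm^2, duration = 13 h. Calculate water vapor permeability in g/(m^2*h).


WVP = mass_loss / (area x time) x 10000
WVP = 3.41 / (26 x 13) x 10000
WVP = 3.41 / 338 x 10000 = 100.89 g/(m^2*h)


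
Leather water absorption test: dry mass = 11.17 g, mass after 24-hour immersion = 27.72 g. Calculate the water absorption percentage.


148.2%

Water absorbed = 27.72 - 11.17 = 16.55 g
WA% = 16.55 / 11.17 x 100 = 148.2%


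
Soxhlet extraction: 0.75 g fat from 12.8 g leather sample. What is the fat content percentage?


Fat content = 0.75 / 12.8 x 100
Fat = 5.9%


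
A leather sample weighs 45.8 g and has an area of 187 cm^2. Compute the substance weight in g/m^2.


Substance weight = mass / area x 10000
SW = 45.8 / 187 x 10000
SW = 2449.2 g/m^2


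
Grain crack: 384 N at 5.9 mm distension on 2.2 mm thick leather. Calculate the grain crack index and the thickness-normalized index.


Crack index = 65.1 N/mm
Normalized index = 29.6 N/mm per mm

Crack index = 384 / 5.9 = 65.1 N/mm
Normalized = 65.1 / 2.2 = 29.6 N/mm per mm


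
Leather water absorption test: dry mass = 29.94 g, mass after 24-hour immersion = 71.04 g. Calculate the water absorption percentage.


137.3%

Water absorbed = 71.04 - 29.94 = 41.10 g
WA% = 41.10 / 29.94 x 100 = 137.3%


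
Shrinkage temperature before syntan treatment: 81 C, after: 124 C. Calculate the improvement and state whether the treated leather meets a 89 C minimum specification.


Improvement = 43 C
Meets 89 C spec: Yes

Improvement = 124 - 81 = 43 C
Spec check: 124 C >= 89 C? Yes


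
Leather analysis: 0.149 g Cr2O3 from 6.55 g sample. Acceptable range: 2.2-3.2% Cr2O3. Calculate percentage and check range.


Cr2O3 = 2.27%
Within range: Yes

Cr2O3% = 0.149 / 6.55 x 100 = 2.27%
Acceptable range: 2.2 to 3.2%
Within range: Yes


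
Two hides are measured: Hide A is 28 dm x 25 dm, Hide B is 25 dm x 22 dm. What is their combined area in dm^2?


Hide A area = 28 x 25 = 700 dm^2
Hide B area = 25 x 22 = 550 dm^2
Total = 700 + 550 = 1250 dm^2


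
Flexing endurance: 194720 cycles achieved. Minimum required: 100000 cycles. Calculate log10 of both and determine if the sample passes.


Achieved: log10 = 5.29
Required: log10 = 5.00
Passes: Yes


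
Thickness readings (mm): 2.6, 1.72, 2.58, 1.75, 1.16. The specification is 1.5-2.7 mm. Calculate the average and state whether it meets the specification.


Sum = 9.81
Average = 9.81 / 5 = 1.96 mm
Specification range: 1.5 to 2.7 mm
Within spec: Yes


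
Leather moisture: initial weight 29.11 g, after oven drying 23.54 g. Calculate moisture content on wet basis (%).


Moisture = 29.11 - 23.54 = 5.57 g
MC = 5.57 / 29.11 x 100 = 19.1%


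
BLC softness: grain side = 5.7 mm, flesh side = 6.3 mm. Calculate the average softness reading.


6.00 mm


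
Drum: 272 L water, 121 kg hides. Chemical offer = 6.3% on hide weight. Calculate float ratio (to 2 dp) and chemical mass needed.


Float ratio = 2.25
Chemical needed = 7.623 kg

Float ratio = 272 / 121 = 2.25
Chemical = 121 x 6.3 / 100 = 7.623 kg


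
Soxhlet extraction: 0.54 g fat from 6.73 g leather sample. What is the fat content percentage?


Fat content = 0.54 / 6.73 x 100
Fat = 8.0%


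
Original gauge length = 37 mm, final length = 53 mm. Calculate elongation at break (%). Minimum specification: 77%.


Extension = 53 - 37 = 16 mm
Elongation = 16 / 37 x 100 = 43.2%
Minimum required: 77%
Meets specification: No


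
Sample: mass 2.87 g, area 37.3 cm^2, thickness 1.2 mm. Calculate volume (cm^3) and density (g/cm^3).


Thickness in cm = 1.2 / 10 = 0.12 cm
Volume = 37.3 x 0.12 = 4.476 cm^3
Density = 2.87 / 4.476 = 0.641 g/cm^3


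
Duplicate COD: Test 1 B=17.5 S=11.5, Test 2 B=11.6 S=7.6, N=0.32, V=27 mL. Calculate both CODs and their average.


COD1 = 568.9 mg/L
COD2 = 379.3 mg/L
Average = 474.1 mg/L

COD1 = (17.5 - 11.5) x 0.32 x 8000 / 27 = 568.9 mg/L
COD2 = (11.6 - 7.6) x 0.32 x 8000 / 27 = 379.3 mg/L
Average = (568.9 + 379.3) / 2 = 474.1 mg/L


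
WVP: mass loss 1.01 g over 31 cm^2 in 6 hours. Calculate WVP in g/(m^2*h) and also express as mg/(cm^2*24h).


WVP = 1.01 / (31 x 6) x 10000 = 54.30 g/(m^2*h)
Mass loss in mg = 1.01 x 1000 = 1010 mg
Per cm^2 per 24h in mg: 1010 x 24 / (31 x 6) = 24240 / 186 = 130.32 mg/(cm^2*24h)


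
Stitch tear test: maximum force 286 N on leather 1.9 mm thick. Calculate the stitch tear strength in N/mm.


Stitch tear strength = force / thickness
STS = 286 / 1.9 = 150.5 N/mm


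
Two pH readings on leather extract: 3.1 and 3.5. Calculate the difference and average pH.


Difference = 0.4
Average pH = 3.30


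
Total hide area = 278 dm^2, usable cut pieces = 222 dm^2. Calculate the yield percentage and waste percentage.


Yield = 222 / 278 x 100 = 79.9%
Waste = 278 - 222 = 56 dm^2
Waste% = 100 - 79.9 = 20.1%


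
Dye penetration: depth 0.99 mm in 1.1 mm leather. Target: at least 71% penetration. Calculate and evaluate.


Penetration = 0.99 / 1.1 x 100 = 90.0%
Target: 71%
Meets target: Yes


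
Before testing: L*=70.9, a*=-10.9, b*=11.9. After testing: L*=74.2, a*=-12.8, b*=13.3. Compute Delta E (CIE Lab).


Delta E = 4.06

dL = 74.2 - 70.9 = 3.3
da = -12.8 - (-10.9) = -1.9
db = 13.3 - 11.9 = 1.4
dE = sqrt((3.3)^2 + (-1.9)^2 + (1.4)^2) = 4.06


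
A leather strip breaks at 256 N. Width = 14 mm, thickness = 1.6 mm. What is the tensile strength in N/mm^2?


11.43 N/mm^2

Cross-sectional area = 14 x 1.6 = 22.4 mm^2
Tensile strength = 256 / 22.4 = 11.43 N/mm^2


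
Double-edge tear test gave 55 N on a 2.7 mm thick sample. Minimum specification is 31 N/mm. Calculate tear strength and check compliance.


Tear strength = 20.4 N/mm
Compliant: No


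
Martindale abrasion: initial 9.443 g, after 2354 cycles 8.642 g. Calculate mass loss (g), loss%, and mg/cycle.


Loss = 9.443 - 8.642 = 0.801 g
Loss% = 0.801 / 9.443 x 100 = 8.48%
Rate = 0.801 / 2354 x 1000 = 0.340 mg/cycle


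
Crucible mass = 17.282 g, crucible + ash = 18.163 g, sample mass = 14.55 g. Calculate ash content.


Ash mass = 18.163 - 17.282 = 0.881 g
Ash% = 0.881 / 14.55 x 100 = 6.05%


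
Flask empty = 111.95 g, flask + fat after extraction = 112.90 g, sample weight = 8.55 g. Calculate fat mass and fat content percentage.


Fat mass = 0.95 g
Fat content = 11.1%


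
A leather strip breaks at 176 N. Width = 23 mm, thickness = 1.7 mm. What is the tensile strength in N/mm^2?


4.50 N/mm^2


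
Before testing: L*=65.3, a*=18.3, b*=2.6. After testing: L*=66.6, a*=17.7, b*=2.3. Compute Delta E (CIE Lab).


Delta E = 1.46

dL = 66.6 - 65.3 = 1.3
da = 17.7 - 18.3 = -0.6
db = 2.3 - 2.6 = -0.3
dE = sqrt((1.3)^2 + (-0.6)^2 + (-0.3)^2) = 1.46


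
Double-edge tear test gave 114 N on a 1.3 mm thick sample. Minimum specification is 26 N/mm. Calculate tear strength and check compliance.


Tear strength = 114 / 1.3 = 87.7 N/mm
Required minimum = 26 N/mm
Compliant: Yes


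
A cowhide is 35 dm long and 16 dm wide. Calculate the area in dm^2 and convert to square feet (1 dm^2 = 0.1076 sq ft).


Area = 35 x 16 = 560 dm^2
Conversion: 560 x 0.1076 = 60.26 sq ft


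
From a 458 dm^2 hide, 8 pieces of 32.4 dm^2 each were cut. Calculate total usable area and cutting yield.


Usable area = 259.2 dm^2
Yield = 56.6%

Total usable = 8 x 32.4 = 259.2 dm^2
Yield = 259.2 / 458 x 100 = 56.6%


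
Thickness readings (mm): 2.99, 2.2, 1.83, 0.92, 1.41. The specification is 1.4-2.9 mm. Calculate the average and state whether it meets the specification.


Average = 1.87 mm
Within specification: Yes

Sum = 9.35
Average = 9.35 / 5 = 1.87 mm
Specification range: 1.4 to 2.9 mm
Within spec: Yes


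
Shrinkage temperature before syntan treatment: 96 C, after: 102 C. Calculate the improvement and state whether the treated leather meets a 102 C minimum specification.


Improvement = 6 C
Meets 102 C spec: Yes

Improvement = 102 - 96 = 6 C
Spec check: 102 C >= 102 C? Yes


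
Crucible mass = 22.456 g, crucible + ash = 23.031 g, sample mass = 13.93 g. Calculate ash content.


Ash mass = 23.031 - 22.456 = 0.575 g
Ash% = 0.575 / 13.93 x 100 = 4.13%


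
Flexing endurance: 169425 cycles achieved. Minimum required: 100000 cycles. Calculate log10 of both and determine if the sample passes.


log10(169425) = 5.23
log10(100000) = 5.00
Passes: Yes


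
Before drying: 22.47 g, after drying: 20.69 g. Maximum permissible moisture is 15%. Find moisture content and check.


Moisture content = 7.9%
Acceptable: Yes

MC = (22.47 - 20.69) / 22.47 x 100 = 7.9%
Maximum: 15%
Acceptable: Yes


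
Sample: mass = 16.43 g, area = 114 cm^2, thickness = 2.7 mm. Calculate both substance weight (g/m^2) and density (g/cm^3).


SW = 16.43 / 114 x 10000 = 1441.2 g/m^2
Volume = 114 x 2.7 / 10 = 30.78 cm^3
Density = 16.43 / 30.78 = 0.534 g/cm^3


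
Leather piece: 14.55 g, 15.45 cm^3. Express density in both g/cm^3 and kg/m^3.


Density = 14.55 / 15.45 = 0.942 g/cm^3
Convert: 0.942 x 1000 = 942 kg/m^3


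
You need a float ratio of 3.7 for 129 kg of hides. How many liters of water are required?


Water = hide weight x target ratio
Water = 129 x 3.7 = 477.3 L


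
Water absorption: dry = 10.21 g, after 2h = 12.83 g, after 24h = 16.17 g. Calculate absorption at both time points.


2h absorption = 25.7%
24h absorption = 58.4%


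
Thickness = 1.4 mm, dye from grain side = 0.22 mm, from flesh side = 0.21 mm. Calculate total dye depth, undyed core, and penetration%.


Total dyed = 0.43 mm
Undyed core = 0.97 mm
Penetration = 30.7%

Total dyed = 0.22 + 0.21 = 0.43 mm
Undyed core = 1.4 - 0.43 = 0.97 mm
Penetration = 0.43 / 1.4 x 100 = 30.7%


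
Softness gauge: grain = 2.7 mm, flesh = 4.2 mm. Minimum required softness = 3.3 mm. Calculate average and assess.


Average softness = 3.45 mm
Meets requirement: Yes

Average = (2.7 + 4.2) / 2 = 3.45 mm
Minimum = 3.3 mm
Meets requirement: Yes


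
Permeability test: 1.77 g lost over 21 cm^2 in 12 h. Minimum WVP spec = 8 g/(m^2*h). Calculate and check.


WVP = 1.77 / (21 x 12) x 10000 = 70.24 g/(m^2*h)
Minimum: 8 g/(m^2*h)
Meets spec: Yes


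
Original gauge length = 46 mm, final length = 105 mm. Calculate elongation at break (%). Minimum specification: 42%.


Elongation = 128.3%
Meets spec: Yes


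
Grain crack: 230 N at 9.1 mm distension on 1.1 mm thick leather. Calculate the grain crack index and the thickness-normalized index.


Crack index = 25.3 N/mm
Normalized index = 23.0 N/mm per mm

Crack index = 230 / 9.1 = 25.3 N/mm
Normalized = 25.3 / 1.1 = 23.0 N/mm per mm


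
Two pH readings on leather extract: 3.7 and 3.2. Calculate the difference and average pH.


Difference = 0.5
Average pH = 3.45


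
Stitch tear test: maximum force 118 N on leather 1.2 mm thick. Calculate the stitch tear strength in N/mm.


Stitch tear strength = force / thickness
STS = 118 / 1.2 = 98.3 N/mm


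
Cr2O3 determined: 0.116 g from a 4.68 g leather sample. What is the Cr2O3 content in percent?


Cr2O3% = 0.116 / 4.68 x 100
Cr2O3% = 2.48%


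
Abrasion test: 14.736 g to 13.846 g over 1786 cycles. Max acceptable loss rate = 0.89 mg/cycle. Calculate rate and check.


Rate = 0.498 mg/cycle
Passes: Yes


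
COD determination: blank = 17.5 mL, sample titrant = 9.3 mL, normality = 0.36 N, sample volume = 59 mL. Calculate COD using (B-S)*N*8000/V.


COD = (17.5 - 9.3) x 0.36 x 8000 / 59
COD = 8.2 x 0.36 x 8000 / 59
COD = 400.3 mg/L


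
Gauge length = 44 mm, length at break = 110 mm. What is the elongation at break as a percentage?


150.0%


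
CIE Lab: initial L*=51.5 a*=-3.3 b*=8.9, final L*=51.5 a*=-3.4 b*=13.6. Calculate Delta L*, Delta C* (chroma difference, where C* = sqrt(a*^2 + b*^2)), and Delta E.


Delta L* = 51.5 - 51.5 = 0.0
C1* = sqrt((-3.3)^2 + (8.9)^2) = 9.492
C2* = sqrt((-3.4)^2 + (13.6)^2) = 14.019
Delta C* = 14.019 - 9.492 = 4.53
Delta E = sqrt((0.0)^2 + (-0.1)^2 + (4.7)^2) = 4.70


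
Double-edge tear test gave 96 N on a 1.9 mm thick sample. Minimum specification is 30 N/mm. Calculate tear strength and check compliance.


Tear strength = 50.5 N/mm
Compliant: Yes
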